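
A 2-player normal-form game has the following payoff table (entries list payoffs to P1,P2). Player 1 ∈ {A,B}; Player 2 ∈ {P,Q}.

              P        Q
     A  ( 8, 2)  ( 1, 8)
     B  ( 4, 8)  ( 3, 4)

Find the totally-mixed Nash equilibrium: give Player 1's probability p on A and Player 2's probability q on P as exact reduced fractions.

P1 indiff ⇒ q·8+(1-q)·1 = q·4+(1-q)·3 ⇒ q(4) = (1-q)(2) ⇒ q = 1/3
P2 indiff ⇒ p·2+(1-p)·8 = p·8+(1-p)·4 ⇒ p(-6) = (1-p)(-4) ⇒ p = 2/5

P1 mixes 2/5 on A; P2 mixes 1/3 on P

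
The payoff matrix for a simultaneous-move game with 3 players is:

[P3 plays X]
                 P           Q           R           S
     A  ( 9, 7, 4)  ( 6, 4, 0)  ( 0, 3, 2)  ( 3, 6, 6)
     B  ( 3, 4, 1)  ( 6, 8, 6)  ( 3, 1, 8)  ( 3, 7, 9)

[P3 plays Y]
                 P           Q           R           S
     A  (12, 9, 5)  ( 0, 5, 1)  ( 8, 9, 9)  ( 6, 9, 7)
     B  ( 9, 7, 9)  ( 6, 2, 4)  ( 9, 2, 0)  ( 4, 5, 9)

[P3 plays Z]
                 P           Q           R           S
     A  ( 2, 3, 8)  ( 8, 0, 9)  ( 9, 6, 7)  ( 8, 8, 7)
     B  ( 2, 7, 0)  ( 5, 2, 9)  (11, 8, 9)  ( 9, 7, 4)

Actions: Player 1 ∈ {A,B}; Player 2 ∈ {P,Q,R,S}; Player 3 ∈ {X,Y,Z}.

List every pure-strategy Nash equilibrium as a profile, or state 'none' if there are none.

Nash profiles: (A,S,Y), (B,R,Z)

(A,P,X): not NE [P3→Z gives 8>4]
(A,P,Y): not NE [P3→Z gives 8>5]
(A,P,Z): not NE [P2→S gives 8>3]
(A,Q,X): not NE [P2→P gives 7>4; P3→Z gives 9>0]
(A,Q,Y): not NE [P1→B gives 6>0; P2→S gives 9>5; P3→Z gives 9>1]
(A,Q,Z): not NE [P2→S gives 8>0]
(A,R,X): not NE [P1→B gives 3>0; P2→P gives 7>3; P3→Y gives 9>2]
(A,R,Y): not NE [P1→B gives 9>8]
(A,R,Z): not NE [P1→B gives 11>9; P2→S gives 8>6; P3→Y gives 9>7]
(A,S,X): not NE [P2→P gives 7>6; P3→Z gives 7>6]
(A,S,Y): NE
(A,S,Z): not NE [P1→B gives 9>8]
(B,P,X): not NE [P1→A gives 9>3; P2→Q gives 8>4; P3→Y gives 9>1]
(B,P,Y): not NE [P1→A gives 12>9]
(B,P,Z): not NE [P2→R gives 8>7; P3→Y gives 9>0]
(B,Q,X): not NE [P3→Z gives 9>6]
(B,Q,Y): not NE [P2→P gives 7>2; P3→Z gives 9>4]
(B,Q,Z): not NE [P1→A gives 8>5; P2→R gives 8>2]
(B,R,X): not NE [P2→Q gives 8>1; P3→Z gives 9>8]
(B,R,Y): not NE [P2→P gives 7>2; P3→Z gives 9>0]
(B,R,Z): NE
(B,S,X): not NE [P2→Q gives 8>7]
(B,S,Y): not NE [P1→A gives 6>4; P2→P gives 7>5]
(B,S,Z): not NE [P2→R gives 8>7; P3→Y gives 9>4]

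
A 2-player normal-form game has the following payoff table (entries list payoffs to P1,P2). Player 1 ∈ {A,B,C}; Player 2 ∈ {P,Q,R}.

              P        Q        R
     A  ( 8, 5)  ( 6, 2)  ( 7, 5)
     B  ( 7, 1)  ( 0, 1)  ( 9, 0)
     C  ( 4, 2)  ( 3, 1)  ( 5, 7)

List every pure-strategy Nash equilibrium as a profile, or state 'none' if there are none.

NE set: (A,P)

(A,P): NE
(A,Q): not NE [P2→R gives 5>2]
(A,R): not NE [P1→B gives 9>7]
(B,P): not NE [P1→A gives 8>7]
(B,Q): not NE [P1→A gives 6>0]
(B,R): not NE [P2→Q gives 1>0]
(C,P): not NE [P1→A gives 8>4; P2→R gives 7>2]
(C,Q): not NE [P1→A gives 6>3; P2→R gives 7>1]
(C,R): not NE [P1→B gives 9>5]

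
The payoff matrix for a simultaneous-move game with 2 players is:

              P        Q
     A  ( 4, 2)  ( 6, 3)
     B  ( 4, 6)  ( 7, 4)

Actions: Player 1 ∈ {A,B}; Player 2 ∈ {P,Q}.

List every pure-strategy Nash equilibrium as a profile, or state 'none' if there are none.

PSNE = {(B,P)}

(A,P): not NE [P2→Q gives 3>2]
(A,Q): not NE [P1→B gives 7>6]
(B,P): NE
(B,Q): not NE [P2→P gives 6>4]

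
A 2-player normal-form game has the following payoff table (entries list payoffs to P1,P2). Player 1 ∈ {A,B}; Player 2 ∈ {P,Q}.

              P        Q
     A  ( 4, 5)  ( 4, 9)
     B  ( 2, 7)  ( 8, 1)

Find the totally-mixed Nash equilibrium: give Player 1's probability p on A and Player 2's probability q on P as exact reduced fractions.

P1 indiff ⇒ q·4+(1-q)·4 = q·2+(1-q)·8 ⇒ q(2) = (1-q)(4) ⇒ q = 2/3
P2 indiff ⇒ p·5+(1-p)·7 = p·9+(1-p)·1 ⇒ p(-4) = (1-p)(-6) ⇒ p = 3/5

p=3/5, q=2/3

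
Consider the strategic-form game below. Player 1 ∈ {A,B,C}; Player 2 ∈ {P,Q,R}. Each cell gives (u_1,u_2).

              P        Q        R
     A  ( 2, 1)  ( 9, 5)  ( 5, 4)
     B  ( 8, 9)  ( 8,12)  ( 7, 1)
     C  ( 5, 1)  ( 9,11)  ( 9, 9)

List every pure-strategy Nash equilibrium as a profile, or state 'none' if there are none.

Nash profiles: (A,Q), (C,Q)

(A,P): not NE [P1→B gives 8>2; P2→Q gives 5>1]
(A,Q): NE
(A,R): not NE [P1→C gives 9>5; P2→Q gives 5>4]
(B,P): not NE [P2→Q gives 12>9]
(B,Q): not NE [P1→C gives 9>8]
(B,R): not NE [P1→C gives 9>7; P2→Q gives 12>1]
(C,P): not NE [P1→B gives 8>5; P2→Q gives 11>1]
(C,Q): NE
(C,R): not NE [P2→Q gives 11>9]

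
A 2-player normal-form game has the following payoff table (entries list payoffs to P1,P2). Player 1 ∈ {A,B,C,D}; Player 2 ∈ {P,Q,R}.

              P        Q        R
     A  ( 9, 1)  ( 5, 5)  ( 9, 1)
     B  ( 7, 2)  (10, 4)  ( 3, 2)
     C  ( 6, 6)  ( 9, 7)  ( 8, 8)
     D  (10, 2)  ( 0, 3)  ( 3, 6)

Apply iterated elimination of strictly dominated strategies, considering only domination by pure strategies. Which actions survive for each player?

P2 drop P (Q beats it: A:5>1 B:4>2 C:7>6 D:3>2)
P1 drop D (A beats it: Q:5>0 R:9>3)
P1→{A,B,C} P2→{Q,R}

IESDS → P1:{A,B,C} P2:{Q,R}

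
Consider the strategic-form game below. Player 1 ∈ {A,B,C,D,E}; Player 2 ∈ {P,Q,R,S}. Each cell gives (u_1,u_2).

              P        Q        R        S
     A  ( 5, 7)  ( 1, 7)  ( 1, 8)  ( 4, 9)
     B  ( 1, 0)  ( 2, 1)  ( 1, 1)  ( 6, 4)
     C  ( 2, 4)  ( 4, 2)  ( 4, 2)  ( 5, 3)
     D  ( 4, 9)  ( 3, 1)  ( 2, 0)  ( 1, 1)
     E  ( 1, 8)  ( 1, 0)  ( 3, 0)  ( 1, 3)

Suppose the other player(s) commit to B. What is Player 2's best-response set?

u_2(P vs B) = 0
u_2(Q vs B) = 1
u_2(R vs B) = 1
u_2(S vs B) = 4
max payoff 4 at {S}

BR_2 = {S}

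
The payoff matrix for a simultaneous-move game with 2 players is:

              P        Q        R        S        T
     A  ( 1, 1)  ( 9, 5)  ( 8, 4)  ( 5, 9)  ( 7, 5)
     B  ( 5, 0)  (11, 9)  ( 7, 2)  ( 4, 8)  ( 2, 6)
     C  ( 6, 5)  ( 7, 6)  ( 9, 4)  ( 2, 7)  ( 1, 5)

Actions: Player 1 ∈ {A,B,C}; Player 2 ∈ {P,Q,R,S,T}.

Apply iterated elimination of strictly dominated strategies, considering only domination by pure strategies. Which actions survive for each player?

P2 drop P (Q beats it: A:5>1 B:9>0 C:6>5)
P2 drop R (Q beats it: A:5>4 B:9>2 C:6>4)
P1 drop C (A beats it: Q:9>7 S:5>2 T:7>1)
P2 drop T (S beats it: A:9>5 B:8>6)
P1→{A,B} P2→{Q,S}

Survivors P1:{A,B} P2:{Q,S}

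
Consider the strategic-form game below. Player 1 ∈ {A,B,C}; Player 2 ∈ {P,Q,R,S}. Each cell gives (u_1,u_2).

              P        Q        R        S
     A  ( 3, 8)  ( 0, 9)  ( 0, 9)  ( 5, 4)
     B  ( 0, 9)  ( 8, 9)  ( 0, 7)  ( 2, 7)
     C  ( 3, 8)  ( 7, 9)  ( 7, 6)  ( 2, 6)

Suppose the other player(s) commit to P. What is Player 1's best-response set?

argmax u_1 = {A,C}

u_1(A vs P) = 3
u_1(B vs P) = 0
u_1(C vs P) = 3
max payoff 3 at {A,C}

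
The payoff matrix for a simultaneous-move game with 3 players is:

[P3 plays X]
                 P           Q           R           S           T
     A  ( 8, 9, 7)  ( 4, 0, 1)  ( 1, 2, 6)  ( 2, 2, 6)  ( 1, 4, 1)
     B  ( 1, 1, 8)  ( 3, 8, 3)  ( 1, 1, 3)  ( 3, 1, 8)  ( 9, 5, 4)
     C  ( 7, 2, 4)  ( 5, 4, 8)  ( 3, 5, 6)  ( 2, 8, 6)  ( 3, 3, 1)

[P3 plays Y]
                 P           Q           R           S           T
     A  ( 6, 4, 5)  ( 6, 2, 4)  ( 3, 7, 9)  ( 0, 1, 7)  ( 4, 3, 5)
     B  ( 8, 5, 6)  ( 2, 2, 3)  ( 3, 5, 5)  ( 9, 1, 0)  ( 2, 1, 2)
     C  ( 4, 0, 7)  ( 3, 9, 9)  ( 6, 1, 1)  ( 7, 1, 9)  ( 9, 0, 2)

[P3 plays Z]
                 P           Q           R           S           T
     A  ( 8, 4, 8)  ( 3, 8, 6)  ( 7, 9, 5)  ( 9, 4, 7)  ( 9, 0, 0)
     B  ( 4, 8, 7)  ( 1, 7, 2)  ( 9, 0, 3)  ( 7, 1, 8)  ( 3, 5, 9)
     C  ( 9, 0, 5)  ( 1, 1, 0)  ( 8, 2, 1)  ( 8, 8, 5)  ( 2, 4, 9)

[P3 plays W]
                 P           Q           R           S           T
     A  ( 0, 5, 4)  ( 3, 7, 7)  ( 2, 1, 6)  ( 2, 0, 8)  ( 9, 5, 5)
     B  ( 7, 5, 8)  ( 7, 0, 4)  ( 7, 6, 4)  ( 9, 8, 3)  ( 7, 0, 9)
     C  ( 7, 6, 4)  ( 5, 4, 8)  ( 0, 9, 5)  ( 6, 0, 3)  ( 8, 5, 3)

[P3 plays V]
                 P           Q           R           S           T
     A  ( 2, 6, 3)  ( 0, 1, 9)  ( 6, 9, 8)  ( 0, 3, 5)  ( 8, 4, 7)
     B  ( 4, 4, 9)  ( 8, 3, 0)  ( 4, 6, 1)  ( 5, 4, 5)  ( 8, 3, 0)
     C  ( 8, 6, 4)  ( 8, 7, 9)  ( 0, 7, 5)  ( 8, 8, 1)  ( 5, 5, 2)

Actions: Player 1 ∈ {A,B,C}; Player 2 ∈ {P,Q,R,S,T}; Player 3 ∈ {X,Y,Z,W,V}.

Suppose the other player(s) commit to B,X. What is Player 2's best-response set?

u_2(P vs B,X) = 1
u_2(Q vs B,X) = 8
u_2(R vs B,X) = 1
u_2(S vs B,X) = 1
u_2(T vs B,X) = 5
max payoff 8 at {Q}

P2 best: {Q}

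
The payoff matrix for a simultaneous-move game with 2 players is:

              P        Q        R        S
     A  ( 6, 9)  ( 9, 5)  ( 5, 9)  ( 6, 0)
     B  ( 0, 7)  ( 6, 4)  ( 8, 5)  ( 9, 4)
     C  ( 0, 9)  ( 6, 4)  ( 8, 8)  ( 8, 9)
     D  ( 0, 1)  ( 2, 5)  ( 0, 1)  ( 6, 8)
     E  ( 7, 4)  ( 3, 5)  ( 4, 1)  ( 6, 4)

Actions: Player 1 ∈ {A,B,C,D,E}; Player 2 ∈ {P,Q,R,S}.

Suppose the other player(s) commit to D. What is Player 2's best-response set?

u_2(P vs D) = 1
u_2(Q vs D) = 5
u_2(R vs D) = 1
u_2(S vs D) = 8
max payoff 8 at {S}

P2 best: {S}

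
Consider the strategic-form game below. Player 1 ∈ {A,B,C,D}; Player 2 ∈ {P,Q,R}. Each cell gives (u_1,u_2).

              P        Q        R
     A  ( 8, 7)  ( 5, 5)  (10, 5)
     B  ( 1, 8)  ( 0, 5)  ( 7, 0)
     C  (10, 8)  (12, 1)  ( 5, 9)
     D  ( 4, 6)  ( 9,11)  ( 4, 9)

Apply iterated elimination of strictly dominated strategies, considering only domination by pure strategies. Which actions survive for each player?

Remaining: P1:{A,C} P2:{P,R}

P1 drop B (A beats it: P:8>1 Q:5>0 R:10>7)
P1 drop D (C beats it: P:10>4 Q:12>9 R:5>4)
P2 drop Q (P beats it: A:7>5 C:8>1)
P1→{A,C} P2→{P,R}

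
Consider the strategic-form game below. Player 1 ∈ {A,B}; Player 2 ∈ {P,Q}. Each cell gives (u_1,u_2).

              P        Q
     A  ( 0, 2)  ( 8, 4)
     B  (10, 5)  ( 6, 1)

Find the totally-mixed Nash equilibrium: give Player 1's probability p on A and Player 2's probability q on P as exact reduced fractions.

P1 mixes 2/3 on A; P2 mixes 1/6 on P

P1 indiff ⇒ q·0+(1-q)·8 = q·10+(1-q)·6 ⇒ q(-10) = (1-q)(-2) ⇒ q = 1/6
P2 indiff ⇒ p·2+(1-p)·5 = p·4+(1-p)·1 ⇒ p(-2) = (1-p)(-4) ⇒ p = 2/3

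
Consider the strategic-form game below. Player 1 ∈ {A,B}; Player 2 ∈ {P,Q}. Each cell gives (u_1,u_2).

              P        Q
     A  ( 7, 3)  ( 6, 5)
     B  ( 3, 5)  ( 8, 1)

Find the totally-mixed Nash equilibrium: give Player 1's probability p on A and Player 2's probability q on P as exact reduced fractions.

P1 indiff ⇒ q·7+(1-q)·6 = q·3+(1-q)·8 ⇒ q(4) = (1-q)(2) ⇒ q = 1/3
P2 indiff ⇒ p·3+(1-p)·5 = p·5+(1-p)·1 ⇒ p(-2) = (1-p)(-4) ⇒ p = 2/3

(p,q) = (2/3, 1/3)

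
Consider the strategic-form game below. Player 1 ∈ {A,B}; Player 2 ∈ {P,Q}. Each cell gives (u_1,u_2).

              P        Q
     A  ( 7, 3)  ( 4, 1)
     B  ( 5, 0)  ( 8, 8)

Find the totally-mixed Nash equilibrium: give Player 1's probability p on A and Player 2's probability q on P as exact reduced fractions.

(p,q) = (4/5, 2/3)

P1 indiff ⇒ q·7+(1-q)·4 = q·5+(1-q)·8 ⇒ q(2) = (1-q)(4) ⇒ q = 2/3
P2 indiff ⇒ p·3+(1-p)·0 = p·1+(1-p)·8 ⇒ p(2) = (1-p)(8) ⇒ p = 4/5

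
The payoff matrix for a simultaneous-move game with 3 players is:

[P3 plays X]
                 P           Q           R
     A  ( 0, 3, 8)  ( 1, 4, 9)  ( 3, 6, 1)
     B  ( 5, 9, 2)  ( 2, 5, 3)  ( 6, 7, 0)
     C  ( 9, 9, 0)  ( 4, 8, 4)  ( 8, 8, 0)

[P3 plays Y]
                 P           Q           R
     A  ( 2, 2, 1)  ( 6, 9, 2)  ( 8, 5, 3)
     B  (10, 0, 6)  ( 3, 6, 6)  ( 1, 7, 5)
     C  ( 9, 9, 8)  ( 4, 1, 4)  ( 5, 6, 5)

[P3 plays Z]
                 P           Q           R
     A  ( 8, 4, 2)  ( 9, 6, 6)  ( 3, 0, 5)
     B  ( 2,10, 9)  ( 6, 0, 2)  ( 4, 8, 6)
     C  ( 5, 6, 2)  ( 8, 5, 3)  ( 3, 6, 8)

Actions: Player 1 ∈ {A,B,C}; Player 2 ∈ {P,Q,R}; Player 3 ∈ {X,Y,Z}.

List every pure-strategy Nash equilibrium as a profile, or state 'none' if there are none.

(A,P,X): not NE [P1→C gives 9>0; P2→R gives 6>3]
(A,P,Y): not NE [P1→B gives 10>2; P2→Q gives 9>2; P3→X gives 8>1]
(A,P,Z): not NE [P2→Q gives 6>4; P3→X gives 8>2]
(A,Q,X): not NE [P1→C gives 4>1; P2→R gives 6>4]
(A,Q,Y): not NE [P3→X gives 9>2]
(A,Q,Z): not NE [P3→X gives 9>6]
(A,R,X): not NE [P1→C gives 8>3; P3→Z gives 5>1]
(A,R,Y): not NE [P2→Q gives 9>5; P3→Z gives 5>3]
(A,R,Z): not NE [P1→B gives 4>3; P2→Q gives 6>0]
(B,P,X): not NE [P1→C gives 9>5; P3→Z gives 9>2]
(B,P,Y): not NE [P2→R gives 7>0; P3→Z gives 9>6]
(B,P,Z): not NE [P1→A gives 8>2]
(B,Q,X): not NE [P1→C gives 4>2; P2→P gives 9>5; P3→Y gives 6>3]
(B,Q,Y): not NE [P1→A gives 6>3; P2→R gives 7>6]
(B,Q,Z): not NE [P1→A gives 9>6; P2→P gives 10>0; P3→Y gives 6>2]
(B,R,X): not NE [P1→C gives 8>6; P2→P gives 9>7; P3→Z gives 6>0]
(B,R,Y): not NE [P1→A gives 8>1; P3→Z gives 6>5]
(B,R,Z): not NE [P2→P gives 10>8]
(C,P,X): not NE [P3→Y gives 8>0]
(C,P,Y): not NE [P1→B gives 10>9]
(C,P,Z): not NE [P1→A gives 8>5; P3→Y gives 8>2]
(C,Q,X): not NE [P2→P gives 9>8]
(C,Q,Y): not NE [P1→A gives 6>4; P2→P gives 9>1]
(C,Q,Z): not NE [P1→A gives 9>8; P2→R gives 6>5; P3→Y gives 4>3]
(C,R,X): not NE [P2→P gives 9>8; P3→Z gives 8>0]
(C,R,Y): not NE [P1→A gives 8>5; P2→P gives 9>6; P3→Z gives 8>5]
(C,R,Z): not NE [P1→B gives 4>3]

No pure NE.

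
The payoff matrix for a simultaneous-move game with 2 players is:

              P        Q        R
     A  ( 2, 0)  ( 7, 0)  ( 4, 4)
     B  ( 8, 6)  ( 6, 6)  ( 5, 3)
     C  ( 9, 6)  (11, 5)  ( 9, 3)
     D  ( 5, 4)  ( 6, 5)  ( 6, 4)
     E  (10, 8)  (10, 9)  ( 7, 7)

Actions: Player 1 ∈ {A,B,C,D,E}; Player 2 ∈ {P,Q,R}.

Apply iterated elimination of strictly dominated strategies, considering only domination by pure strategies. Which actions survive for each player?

IESDS → P1:{C,E} P2:{P,Q}

P1 drop A (C beats it: P:9>2 Q:11>7 R:9>4)
P1 drop B (C beats it: P:9>8 Q:11>6 R:9>5)
P1 drop D (C beats it: P:9>5 Q:11>6 R:9>6)
P2 drop R (P beats it: C:6>3 E:8>7)
P1→{C,E} P2→{P,Q}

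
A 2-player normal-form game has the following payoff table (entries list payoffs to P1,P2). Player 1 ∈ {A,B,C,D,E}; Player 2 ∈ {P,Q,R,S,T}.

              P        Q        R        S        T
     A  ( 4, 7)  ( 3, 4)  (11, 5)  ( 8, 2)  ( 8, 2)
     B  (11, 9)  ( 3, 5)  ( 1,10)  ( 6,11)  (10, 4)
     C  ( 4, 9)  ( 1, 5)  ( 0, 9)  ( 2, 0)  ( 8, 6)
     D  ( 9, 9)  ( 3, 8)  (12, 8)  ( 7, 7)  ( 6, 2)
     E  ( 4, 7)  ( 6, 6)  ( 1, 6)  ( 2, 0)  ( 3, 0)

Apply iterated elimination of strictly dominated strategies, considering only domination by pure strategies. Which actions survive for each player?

P1 drop C (B beats it: P:11>4 Q:3>1 R:1>0 S:6>2 T:10>8)
P2 drop Q (P beats it: A:7>4 B:9>5 D:9>8 E:7>6)
P1 drop E (D beats it: P:9>4 R:12>1 S:7>2 T:6>3)
P2 drop T (P beats it: A:7>2 B:9>4 D:9>2)
P1→{A,B,D} P2→{P,R,S}

Survivors P1:{A,B,D} P2:{P,R,S}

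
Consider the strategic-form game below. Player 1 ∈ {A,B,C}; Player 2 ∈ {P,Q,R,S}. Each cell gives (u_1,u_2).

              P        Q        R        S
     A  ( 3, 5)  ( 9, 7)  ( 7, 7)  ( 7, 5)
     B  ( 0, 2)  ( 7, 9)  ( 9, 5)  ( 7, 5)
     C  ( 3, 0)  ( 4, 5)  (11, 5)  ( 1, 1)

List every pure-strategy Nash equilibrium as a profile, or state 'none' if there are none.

(A,P): not NE [P2→R gives 7>5]
(A,Q): NE
(A,R): not NE [P1→C gives 11>7]
(A,S): not NE [P2→R gives 7>5]
(B,P): not NE [P1→C gives 3>0; P2→Q gives 9>2]
(B,Q): not NE [P1→A gives 9>7]
(B,R): not NE [P1→C gives 11>9; P2→Q gives 9>5]
(B,S): not NE [P2→Q gives 9>5]
(C,P): not NE [P2→R gives 5>0]
(C,Q): not NE [P1→A gives 9>4]
(C,R): NE
(C,S): not NE [P1→B gives 7>1; P2→R gives 5>1]

PSNE = {(A,Q), (C,R)}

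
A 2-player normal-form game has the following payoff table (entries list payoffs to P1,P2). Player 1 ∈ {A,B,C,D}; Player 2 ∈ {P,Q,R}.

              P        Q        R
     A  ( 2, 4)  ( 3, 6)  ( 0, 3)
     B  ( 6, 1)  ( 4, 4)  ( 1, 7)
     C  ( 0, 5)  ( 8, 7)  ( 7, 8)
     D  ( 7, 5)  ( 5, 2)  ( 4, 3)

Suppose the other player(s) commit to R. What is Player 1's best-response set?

argmax u_1 = {C}

u_1(A vs R) = 0
u_1(B vs R) = 1
u_1(C vs R) = 7
u_1(D vs R) = 4
max payoff 7 at {C}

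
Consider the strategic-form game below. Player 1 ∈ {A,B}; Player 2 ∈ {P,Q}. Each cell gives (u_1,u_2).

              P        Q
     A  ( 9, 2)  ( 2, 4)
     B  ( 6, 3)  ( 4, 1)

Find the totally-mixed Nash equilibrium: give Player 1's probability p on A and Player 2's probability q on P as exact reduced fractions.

P1 indiff ⇒ q·9+(1-q)·2 = q·6+(1-q)·4 ⇒ q(3) = (1-q)(2) ⇒ q = 2/5
P2 indiff ⇒ p·2+(1-p)·3 = p·4+(1-p)·1 ⇒ p(-2) = (1-p)(-2) ⇒ p = 1/2

p=1/2, q=2/5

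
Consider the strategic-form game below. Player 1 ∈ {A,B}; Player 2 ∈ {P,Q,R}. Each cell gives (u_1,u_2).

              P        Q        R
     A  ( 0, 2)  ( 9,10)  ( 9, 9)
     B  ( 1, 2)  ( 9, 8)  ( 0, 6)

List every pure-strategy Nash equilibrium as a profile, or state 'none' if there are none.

(A,P): not NE [P1→B gives 1>0; P2→Q gives 10>2]
(A,Q): NE
(A,R): not NE [P2→Q gives 10>9]
(B,P): not NE [P2→Q gives 8>2]
(B,Q): NE
(B,R): not NE [P1→A gives 9>0; P2→Q gives 8>6]

Nash profiles: (A,Q), (B,Q)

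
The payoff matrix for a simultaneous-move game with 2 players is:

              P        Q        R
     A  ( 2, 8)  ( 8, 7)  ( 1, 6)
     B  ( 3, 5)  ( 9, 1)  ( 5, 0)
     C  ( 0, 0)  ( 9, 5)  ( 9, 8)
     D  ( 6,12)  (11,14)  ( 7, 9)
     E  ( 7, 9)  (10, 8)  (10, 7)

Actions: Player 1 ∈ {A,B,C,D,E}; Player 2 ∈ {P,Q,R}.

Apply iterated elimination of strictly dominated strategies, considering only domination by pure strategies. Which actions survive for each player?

Survivors P1:{D,E} P2:{P,Q}

P1 drop A (B beats it: P:3>2 Q:9>8 R:5>1)
P1 drop B (D beats it: P:6>3 Q:11>9 R:7>5)
P1 drop C (E beats it: P:7>0 Q:10>9 R:10>9)
P2 drop R (P beats it: D:12>9 E:9>7)
P1→{D,E} P2→{P,Q}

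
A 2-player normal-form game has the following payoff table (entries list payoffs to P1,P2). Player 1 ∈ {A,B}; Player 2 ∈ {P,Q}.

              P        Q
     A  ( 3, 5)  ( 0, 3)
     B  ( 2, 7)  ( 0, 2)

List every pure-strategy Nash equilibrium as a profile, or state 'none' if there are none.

NE set: (A,P)

(A,P): NE
(A,Q): not NE [P2→P gives 5>3]
(B,P): not NE [P1→A gives 3>2]
(B,Q): not NE [P2→P gives 7>2]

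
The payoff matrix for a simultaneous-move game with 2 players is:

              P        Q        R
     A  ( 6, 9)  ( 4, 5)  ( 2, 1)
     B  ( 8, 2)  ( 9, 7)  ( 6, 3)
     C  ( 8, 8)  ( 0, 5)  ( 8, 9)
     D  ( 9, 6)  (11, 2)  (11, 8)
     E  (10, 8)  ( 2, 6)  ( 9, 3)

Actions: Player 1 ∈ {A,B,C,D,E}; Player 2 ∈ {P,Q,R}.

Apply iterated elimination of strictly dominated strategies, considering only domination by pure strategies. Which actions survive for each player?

P1 drop A (B beats it: P:8>6 Q:9>4 R:6>2)
P1 drop B (D beats it: P:9>8 Q:11>9 R:11>6)
P1 drop C (D beats it: P:9>8 Q:11>0 R:11>8)
P2 drop Q (P beats it: D:6>2 E:8>6)
P1→{D,E} P2→{P,R}

Survivors P1:{D,E} P2:{P,R}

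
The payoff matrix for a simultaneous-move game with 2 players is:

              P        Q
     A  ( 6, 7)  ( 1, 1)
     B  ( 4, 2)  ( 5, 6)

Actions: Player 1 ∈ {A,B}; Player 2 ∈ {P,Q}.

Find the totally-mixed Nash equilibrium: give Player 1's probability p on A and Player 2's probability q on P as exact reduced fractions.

P1 indiff ⇒ q·6+(1-q)·1 = q·4+(1-q)·5 ⇒ q(2) = (1-q)(4) ⇒ q = 2/3
P2 indiff ⇒ p·7+(1-p)·2 = p·1+(1-p)·6 ⇒ p(6) = (1-p)(4) ⇒ p = 2/5

p=2/5, q=2/3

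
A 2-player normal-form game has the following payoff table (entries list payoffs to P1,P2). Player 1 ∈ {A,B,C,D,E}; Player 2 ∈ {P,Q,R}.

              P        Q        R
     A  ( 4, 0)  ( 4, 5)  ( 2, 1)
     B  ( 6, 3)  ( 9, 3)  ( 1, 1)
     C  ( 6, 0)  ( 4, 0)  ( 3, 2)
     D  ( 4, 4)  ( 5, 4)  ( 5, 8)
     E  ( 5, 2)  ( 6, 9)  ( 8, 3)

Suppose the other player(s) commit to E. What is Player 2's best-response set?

P2 best: {Q}

u_2(P vs E) = 2
u_2(Q vs E) = 9
u_2(R vs E) = 3
max payoff 9 at {Q}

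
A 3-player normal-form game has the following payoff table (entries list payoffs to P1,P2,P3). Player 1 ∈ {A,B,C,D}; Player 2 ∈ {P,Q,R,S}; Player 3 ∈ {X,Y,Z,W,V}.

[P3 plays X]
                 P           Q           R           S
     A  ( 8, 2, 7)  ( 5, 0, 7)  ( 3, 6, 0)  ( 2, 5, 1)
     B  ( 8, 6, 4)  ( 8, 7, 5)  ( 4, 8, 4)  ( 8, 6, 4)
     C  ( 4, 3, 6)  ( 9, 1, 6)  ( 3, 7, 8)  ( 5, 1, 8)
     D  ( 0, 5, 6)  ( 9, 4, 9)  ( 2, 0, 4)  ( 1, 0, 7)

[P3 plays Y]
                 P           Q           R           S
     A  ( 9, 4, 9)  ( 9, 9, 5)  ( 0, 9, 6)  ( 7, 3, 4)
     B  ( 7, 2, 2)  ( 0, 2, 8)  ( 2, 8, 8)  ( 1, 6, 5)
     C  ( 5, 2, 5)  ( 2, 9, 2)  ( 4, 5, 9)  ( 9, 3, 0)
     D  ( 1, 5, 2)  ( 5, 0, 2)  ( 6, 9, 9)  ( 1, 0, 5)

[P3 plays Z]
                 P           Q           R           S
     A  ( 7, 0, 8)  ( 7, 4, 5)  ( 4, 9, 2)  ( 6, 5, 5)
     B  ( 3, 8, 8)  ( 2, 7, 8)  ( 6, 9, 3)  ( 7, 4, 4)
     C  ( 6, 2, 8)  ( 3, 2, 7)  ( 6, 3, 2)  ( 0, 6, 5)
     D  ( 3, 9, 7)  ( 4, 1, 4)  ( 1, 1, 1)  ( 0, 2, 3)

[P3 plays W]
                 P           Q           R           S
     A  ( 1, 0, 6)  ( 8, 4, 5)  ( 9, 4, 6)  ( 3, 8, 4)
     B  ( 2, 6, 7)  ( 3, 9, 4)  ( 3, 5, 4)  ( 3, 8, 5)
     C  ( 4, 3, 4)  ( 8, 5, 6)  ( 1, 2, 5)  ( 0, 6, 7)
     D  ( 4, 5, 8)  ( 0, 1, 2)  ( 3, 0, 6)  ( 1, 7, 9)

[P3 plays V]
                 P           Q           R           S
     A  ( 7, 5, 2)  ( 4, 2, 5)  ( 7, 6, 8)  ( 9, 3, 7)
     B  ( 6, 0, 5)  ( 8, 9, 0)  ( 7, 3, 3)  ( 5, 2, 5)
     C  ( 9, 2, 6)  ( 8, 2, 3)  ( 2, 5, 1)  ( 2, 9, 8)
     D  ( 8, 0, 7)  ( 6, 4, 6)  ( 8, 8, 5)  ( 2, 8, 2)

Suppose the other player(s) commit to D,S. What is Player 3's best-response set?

BR_3 = {W}

u_3(X vs D,S) = 7
u_3(Y vs D,S) = 5
u_3(Z vs D,S) = 3
u_3(W vs D,S) = 9
u_3(V vs D,S) = 2
max payoff 9 at {W}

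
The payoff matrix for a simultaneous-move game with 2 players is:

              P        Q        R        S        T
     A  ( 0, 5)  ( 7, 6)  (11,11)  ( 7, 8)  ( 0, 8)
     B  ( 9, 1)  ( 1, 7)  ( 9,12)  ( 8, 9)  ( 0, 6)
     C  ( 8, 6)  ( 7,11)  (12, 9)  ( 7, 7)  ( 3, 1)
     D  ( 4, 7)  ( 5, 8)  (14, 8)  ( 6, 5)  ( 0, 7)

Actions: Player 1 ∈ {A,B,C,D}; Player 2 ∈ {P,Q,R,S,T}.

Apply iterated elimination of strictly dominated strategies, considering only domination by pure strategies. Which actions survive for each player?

IESDS → P1:{A,C,D} P2:{Q,R}

P2 drop P (Q beats it: A:6>5 B:7>1 C:11>6 D:8>7)
P2 drop S (R beats it: A:11>8 B:12>9 C:9>7 D:8>5)
P1 drop B (C beats it: Q:7>1 R:12>9 T:3>0)
P2 drop T (R beats it: A:11>8 C:9>1 D:8>7)
P1→{A,C,D} P2→{Q,R}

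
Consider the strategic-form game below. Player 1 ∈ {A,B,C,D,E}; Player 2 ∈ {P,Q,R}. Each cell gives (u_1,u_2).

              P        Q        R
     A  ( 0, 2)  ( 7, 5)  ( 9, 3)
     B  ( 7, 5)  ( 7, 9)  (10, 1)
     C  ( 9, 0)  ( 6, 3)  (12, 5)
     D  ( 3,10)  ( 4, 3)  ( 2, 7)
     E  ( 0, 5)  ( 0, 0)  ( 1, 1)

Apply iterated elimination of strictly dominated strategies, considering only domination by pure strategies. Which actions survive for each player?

P1 drop D (B beats it: P:7>3 Q:7>4 R:10>2)
P1 drop E (B beats it: P:7>0 Q:7>0 R:10>1)
P2 drop P (Q beats it: A:5>2 B:9>5 C:3>0)
P1→{A,B,C} P2→{Q,R}

Survivors P1:{A,B,C} P2:{Q,R}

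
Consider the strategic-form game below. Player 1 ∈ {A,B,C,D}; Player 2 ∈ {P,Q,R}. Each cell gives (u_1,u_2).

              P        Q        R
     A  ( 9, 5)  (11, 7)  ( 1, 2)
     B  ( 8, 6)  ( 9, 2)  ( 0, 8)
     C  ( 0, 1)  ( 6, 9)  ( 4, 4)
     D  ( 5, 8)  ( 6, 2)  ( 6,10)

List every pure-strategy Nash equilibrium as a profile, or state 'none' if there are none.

(A,P): not NE [P2→Q gives 7>5]
(A,Q): NE
(A,R): not NE [P1→D gives 6>1; P2→Q gives 7>2]
(B,P): not NE [P1→A gives 9>8; P2→R gives 8>6]
(B,Q): not NE [P1→A gives 11>9; P2→R gives 8>2]
(B,R): not NE [P1→D gives 6>0]
(C,P): not NE [P1→A gives 9>0; P2→Q gives 9>1]
(C,Q): not NE [P1→A gives 11>6]
(C,R): not NE [P1→D gives 6>4; P2→Q gives 9>4]
(D,P): not NE [P1→A gives 9>5; P2→R gives 10>8]
(D,Q): not NE [P1→A gives 11>6; P2→R gives 10>2]
(D,R): NE

NE set: (A,Q), (D,R)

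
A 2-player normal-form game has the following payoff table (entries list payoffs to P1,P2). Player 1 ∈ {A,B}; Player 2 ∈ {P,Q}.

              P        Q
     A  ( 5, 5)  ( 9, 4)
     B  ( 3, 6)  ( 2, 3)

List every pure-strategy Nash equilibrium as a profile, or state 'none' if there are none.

Nash profiles: (A,P)

(A,P): NE
(A,Q): not NE [P2→P gives 5>4]
(B,P): not NE [P1→A gives 5>3]
(B,Q): not NE [P1→A gives 9>2; P2→P gives 6>3]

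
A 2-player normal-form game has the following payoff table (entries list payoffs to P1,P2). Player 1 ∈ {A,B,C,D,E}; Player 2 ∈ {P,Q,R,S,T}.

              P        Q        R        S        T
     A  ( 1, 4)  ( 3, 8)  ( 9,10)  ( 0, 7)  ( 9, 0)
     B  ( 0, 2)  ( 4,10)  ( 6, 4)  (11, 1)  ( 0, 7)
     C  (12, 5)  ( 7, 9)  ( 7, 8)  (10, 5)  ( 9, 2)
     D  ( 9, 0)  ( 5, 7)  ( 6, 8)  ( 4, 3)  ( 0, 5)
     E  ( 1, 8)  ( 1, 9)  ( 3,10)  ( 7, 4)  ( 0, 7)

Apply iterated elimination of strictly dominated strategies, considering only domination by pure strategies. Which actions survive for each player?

Survivors P1:{A,C} P2:{Q,R}

P1 drop D (C beats it: P:12>9 Q:7>5 R:7>6 S:10>4 T:9>0)
P1 drop E (C beats it: P:12>1 Q:7>1 R:7>3 S:10>7 T:9>0)
P2 drop P (Q beats it: A:8>4 B:10>2 C:9>5)
P2 drop S (Q beats it: A:8>7 B:10>1 C:9>5)
P1 drop B (C beats it: Q:7>4 R:7>6 T:9>0)
P2 drop T (Q beats it: A:8>0 C:9>2)
P1→{A,C} P2→{Q,R}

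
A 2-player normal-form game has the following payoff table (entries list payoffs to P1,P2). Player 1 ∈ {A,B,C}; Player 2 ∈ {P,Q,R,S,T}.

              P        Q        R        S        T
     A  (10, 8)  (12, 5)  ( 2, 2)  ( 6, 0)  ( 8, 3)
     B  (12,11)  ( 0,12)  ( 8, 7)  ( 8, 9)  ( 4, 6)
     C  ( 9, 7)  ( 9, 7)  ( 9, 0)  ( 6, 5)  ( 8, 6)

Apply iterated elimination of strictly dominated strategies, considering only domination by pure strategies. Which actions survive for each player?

P2 drop R (P beats it: A:8>2 B:11>7 C:7>0)
P2 drop S (P beats it: A:8>0 B:11>9 C:7>5)
P2 drop T (P beats it: A:8>3 B:11>6 C:7>6)
P1 drop C (A beats it: P:10>9 Q:12>9)
P1→{A,B} P2→{P,Q}

Survivors P1:{A,B} P2:{P,Q}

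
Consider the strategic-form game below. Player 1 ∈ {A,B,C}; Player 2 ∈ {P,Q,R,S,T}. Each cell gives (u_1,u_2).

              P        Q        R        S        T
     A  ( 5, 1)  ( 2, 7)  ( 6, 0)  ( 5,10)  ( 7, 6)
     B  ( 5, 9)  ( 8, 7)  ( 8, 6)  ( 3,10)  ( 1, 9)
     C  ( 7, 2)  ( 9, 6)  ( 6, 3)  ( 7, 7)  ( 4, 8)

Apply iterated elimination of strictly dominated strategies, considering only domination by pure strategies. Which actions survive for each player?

P2 drop P (S beats it: A:10>1 B:10>9 C:7>2)
P2 drop Q (S beats it: A:10>7 B:10>7 C:7>6)
P2 drop R (S beats it: A:10>0 B:10>6 C:7>3)
P1 drop B (A beats it: S:5>3 T:7>1)
P1→{A,C} P2→{S,T}

IESDS → P1:{A,C} P2:{S,T}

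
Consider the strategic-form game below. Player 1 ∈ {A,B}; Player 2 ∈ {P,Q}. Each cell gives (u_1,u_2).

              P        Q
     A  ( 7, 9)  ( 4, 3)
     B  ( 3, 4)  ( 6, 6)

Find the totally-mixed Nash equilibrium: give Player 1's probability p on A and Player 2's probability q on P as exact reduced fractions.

(p,q) = (1/4, 1/3)

P1 indiff ⇒ q·7+(1-q)·4 = q·3+(1-q)·6 ⇒ q(4) = (1-q)(2) ⇒ q = 1/3
P2 indiff ⇒ p·9+(1-p)·4 = p·3+(1-p)·6 ⇒ p(6) = (1-p)(2) ⇒ p = 1/4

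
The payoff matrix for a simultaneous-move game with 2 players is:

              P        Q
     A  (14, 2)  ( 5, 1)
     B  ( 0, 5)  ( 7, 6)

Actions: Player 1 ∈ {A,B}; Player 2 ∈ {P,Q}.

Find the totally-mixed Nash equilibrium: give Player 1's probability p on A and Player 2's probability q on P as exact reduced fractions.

P1 mixes 1/2 on A; P2 mixes 1/8 on P

P1 indiff ⇒ q·14+(1-q)·5 = q·0+(1-q)·7 ⇒ q(14) = (1-q)(2) ⇒ q = 1/8
P2 indiff ⇒ p·2+(1-p)·5 = p·1+(1-p)·6 ⇒ p(1) = (1-p)(1) ⇒ p = 1/2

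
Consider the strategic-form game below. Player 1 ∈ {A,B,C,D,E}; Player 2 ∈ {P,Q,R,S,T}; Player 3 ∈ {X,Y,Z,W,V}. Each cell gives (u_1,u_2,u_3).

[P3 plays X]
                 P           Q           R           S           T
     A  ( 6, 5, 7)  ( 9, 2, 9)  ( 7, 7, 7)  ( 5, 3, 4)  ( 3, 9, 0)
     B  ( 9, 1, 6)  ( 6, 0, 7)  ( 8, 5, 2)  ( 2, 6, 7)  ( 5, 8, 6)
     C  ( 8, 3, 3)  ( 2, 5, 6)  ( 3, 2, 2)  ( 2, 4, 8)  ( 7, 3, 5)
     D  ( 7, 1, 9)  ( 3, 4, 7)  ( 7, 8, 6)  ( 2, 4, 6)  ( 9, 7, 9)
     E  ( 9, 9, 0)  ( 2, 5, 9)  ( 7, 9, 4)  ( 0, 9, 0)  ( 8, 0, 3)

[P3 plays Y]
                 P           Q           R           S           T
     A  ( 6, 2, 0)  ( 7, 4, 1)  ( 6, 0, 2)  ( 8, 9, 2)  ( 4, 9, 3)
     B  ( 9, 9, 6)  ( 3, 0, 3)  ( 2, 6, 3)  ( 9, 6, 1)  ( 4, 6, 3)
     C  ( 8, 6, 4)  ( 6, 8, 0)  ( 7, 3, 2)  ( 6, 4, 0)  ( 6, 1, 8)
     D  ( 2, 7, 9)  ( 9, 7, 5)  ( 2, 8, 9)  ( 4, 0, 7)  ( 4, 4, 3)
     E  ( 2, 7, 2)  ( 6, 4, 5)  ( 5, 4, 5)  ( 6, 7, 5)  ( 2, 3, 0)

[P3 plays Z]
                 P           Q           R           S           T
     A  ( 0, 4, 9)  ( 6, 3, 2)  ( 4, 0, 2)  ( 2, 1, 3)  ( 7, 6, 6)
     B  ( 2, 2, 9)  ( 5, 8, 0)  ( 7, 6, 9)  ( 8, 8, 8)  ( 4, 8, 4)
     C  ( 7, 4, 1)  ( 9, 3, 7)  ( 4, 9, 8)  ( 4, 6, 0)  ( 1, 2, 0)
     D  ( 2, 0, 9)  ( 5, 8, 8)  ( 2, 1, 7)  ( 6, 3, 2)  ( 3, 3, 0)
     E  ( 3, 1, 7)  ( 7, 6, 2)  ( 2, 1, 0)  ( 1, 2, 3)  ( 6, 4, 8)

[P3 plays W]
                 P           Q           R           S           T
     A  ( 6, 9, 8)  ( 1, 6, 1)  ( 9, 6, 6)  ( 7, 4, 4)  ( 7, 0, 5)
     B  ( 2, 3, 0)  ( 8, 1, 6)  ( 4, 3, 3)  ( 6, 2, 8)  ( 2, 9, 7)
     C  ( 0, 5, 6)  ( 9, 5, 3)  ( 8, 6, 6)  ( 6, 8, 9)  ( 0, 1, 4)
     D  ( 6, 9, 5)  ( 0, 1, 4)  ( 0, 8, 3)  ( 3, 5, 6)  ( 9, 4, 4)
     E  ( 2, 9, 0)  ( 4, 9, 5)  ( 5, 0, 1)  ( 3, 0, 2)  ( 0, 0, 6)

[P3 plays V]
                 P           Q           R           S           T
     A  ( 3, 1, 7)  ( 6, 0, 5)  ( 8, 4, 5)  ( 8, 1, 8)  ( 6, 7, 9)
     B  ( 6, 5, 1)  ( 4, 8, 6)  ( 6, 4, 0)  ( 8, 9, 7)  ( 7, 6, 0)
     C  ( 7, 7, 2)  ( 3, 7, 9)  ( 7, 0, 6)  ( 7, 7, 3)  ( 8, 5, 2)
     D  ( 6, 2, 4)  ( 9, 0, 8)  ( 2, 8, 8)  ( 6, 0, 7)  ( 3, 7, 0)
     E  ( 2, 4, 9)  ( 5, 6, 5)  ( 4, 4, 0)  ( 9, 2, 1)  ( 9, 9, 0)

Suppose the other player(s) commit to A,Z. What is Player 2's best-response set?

u_2(P vs A,Z) = 4
u_2(Q vs A,Z) = 3
u_2(R vs A,Z) = 0
u_2(S vs A,Z) = 1
u_2(T vs A,Z) = 6
max payoff 6 at {T}

argmax u_2 = {T}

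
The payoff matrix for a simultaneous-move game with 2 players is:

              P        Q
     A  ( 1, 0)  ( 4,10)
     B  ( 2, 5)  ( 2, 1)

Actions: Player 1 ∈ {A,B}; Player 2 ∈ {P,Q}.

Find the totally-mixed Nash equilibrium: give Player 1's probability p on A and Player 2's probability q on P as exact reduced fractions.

P1 mixes 2/7 on A; P2 mixes 2/3 on P

P1 indiff ⇒ q·1+(1-q)·4 = q·2+(1-q)·2 ⇒ q(-1) = (1-q)(-2) ⇒ q = 2/3
P2 indiff ⇒ p·0+(1-p)·5 = p·10+(1-p)·1 ⇒ p(-10) = (1-p)(-4) ⇒ p = 2/7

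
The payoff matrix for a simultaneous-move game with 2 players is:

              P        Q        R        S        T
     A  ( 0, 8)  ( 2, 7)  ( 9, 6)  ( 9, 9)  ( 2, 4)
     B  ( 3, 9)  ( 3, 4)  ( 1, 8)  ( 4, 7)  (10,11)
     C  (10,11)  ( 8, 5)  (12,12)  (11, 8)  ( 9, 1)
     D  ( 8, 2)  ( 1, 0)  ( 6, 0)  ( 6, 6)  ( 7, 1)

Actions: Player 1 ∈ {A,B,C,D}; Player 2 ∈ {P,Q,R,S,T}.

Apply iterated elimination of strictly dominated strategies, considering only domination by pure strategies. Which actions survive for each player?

Remaining: P1:{B,C} P2:{P,R,T}

P1 drop A (C beats it: P:10>0 Q:8>2 R:12>9 S:11>9 T:9>2)
P1 drop D (C beats it: P:10>8 Q:8>1 R:12>6 S:11>6 T:9>7)
P2 drop Q (P beats it: B:9>4 C:11>5)
P2 drop S (P beats it: B:9>7 C:11>8)
P1→{B,C} P2→{P,R,T}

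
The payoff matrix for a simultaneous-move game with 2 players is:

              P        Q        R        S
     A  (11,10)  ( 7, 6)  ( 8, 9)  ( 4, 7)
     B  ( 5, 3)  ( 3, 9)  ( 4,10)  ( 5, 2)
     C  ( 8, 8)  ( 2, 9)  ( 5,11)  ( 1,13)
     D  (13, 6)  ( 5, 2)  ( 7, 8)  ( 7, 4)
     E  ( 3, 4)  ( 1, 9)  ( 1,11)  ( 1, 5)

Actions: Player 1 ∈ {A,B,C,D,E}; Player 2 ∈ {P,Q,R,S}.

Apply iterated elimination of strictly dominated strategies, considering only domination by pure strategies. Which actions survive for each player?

P1 drop B (D beats it: P:13>5 Q:5>3 R:7>4 S:7>5)
P1 drop C (A beats it: P:11>8 Q:7>2 R:8>5 S:4>1)
P1 drop E (A beats it: P:11>3 Q:7>1 R:8>1 S:4>1)
P2 drop Q (P beats it: A:10>6 D:6>2)
P2 drop S (P beats it: A:10>7 D:6>4)
P1→{A,D} P2→{P,R}

Remaining: P1:{A,D} P2:{P,R}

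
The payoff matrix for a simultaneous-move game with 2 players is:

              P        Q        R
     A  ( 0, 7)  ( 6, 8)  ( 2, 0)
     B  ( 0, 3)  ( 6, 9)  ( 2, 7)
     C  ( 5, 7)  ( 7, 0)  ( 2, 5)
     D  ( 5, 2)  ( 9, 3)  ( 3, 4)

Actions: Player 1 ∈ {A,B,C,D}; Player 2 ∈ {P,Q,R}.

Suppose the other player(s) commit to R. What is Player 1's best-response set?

P1 best: {D}

u_1(A vs R) = 2
u_1(B vs R) = 2
u_1(C vs R) = 2
u_1(D vs R) = 3
max payoff 3 at {D}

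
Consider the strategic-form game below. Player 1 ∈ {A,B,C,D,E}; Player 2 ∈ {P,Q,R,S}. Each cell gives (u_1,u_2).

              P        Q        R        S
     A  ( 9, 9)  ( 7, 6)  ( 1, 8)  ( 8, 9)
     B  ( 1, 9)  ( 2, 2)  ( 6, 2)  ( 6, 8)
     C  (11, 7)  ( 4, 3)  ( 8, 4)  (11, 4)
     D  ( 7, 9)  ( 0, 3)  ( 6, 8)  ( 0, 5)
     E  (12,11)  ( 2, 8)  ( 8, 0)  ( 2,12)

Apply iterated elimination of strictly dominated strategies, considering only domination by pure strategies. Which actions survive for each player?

P1 drop B (C beats it: P:11>1 Q:4>2 R:8>6 S:11>6)
P1 drop D (C beats it: P:11>7 Q:4>0 R:8>6 S:11>0)
P2 drop Q (P beats it: A:9>6 C:7>3 E:11>8)
P1 drop A (C beats it: P:11>9 R:8>1 S:11>8)
P2 drop R (P beats it: C:7>4 E:11>0)
P1→{C,E} P2→{P,S}

Remaining: P1:{C,E} P2:{P,S}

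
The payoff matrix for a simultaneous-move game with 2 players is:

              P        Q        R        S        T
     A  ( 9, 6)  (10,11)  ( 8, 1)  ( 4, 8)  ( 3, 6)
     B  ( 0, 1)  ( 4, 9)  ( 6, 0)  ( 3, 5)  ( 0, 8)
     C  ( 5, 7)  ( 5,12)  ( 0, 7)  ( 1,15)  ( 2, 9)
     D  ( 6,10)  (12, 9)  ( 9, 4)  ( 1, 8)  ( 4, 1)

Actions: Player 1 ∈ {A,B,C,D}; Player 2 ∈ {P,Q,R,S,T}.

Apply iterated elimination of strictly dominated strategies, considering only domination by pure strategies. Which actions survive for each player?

P1 drop B (A beats it: P:9>0 Q:10>4 R:8>6 S:4>3 T:3>0)
P1 drop C (A beats it: P:9>5 Q:10>5 R:8>0 S:4>1 T:3>2)
P2 drop R (P beats it: A:6>1 D:10>4)
P2 drop S (Q beats it: A:11>8 D:9>8)
P2 drop T (Q beats it: A:11>6 D:9>1)
P1→{A,D} P2→{P,Q}

IESDS → P1:{A,D} P2:{P,Q}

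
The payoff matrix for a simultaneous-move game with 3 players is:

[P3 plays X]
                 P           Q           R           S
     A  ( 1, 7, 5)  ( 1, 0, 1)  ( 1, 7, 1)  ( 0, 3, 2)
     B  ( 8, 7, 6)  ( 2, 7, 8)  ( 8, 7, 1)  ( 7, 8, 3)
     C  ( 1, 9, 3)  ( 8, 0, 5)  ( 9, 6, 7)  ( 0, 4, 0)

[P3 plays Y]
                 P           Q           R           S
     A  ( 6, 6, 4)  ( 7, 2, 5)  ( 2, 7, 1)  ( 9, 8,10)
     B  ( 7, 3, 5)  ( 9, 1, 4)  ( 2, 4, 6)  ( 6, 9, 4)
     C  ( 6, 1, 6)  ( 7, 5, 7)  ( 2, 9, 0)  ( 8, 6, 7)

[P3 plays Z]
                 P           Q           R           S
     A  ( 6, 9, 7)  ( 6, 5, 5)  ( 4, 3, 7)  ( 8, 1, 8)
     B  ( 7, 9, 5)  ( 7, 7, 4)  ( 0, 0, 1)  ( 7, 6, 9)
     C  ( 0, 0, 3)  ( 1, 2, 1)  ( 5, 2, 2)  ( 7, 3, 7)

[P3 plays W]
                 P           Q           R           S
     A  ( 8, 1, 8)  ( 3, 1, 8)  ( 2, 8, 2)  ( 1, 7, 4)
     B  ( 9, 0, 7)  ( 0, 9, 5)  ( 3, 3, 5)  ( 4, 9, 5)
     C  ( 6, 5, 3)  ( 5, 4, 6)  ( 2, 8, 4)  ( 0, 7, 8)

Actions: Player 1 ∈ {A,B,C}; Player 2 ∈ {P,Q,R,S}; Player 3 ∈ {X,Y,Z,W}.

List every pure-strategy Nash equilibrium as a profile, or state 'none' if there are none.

(A,P,X): not NE [P1→B gives 8>1; P3→W gives 8>5]
(A,P,Y): not NE [P1→B gives 7>6; P2→S gives 8>6; P3→W gives 8>4]
(A,P,Z): not NE [P1→B gives 7>6; P3→W gives 8>7]
(A,P,W): not NE [P1→B gives 9>8; P2→R gives 8>1]
(A,Q,X): not NE [P1→C gives 8>1; P2→R gives 7>0; P3→W gives 8>1]
(A,Q,Y): not NE [P1→B gives 9>7; P2→S gives 8>2; P3→W gives 8>5]
(A,Q,Z): not NE [P1→B gives 7>6; P2→P gives 9>5; P3→W gives 8>5]
(A,Q,W): not NE [P1→C gives 5>3; P2→R gives 8>1]
(A,R,X): not NE [P1→C gives 9>1; P3→Z gives 7>1]
(A,R,Y): not NE [P2→S gives 8>7; P3→Z gives 7>1]
(A,R,Z): not NE [P1→C gives 5>4; P2→P gives 9>3]
(A,R,W): not NE [P1→B gives 3>2; P3→Z gives 7>2]
(A,S,X): not NE [P1→B gives 7>0; P2→R gives 7>3; P3→Y gives 10>2]
(A,S,Y): NE
(A,S,Z): not NE [P2→P gives 9>1; P3→Y gives 10>8]
(A,S,W): not NE [P1→B gives 4>1; P2→R gives 8>7; P3→Y gives 10>4]
(B,P,X): not NE [P2→S gives 8>7; P3→W gives 7>6]
(B,P,Y): not NE [P2→S gives 9>3; P3→W gives 7>5]
(B,P,Z): not NE [P3→W gives 7>5]
(B,P,W): not NE [P2→S gives 9>0]
(B,Q,X): not NE [P1→C gives 8>2; P2→S gives 8>7]
(B,Q,Y): not NE [P2→S gives 9>1; P3→X gives 8>4]
(B,Q,Z): not NE [P2→P gives 9>7; P3→X gives 8>4]
(B,Q,W): not NE [P1→C gives 5>0; P3→X gives 8>5]
(B,R,X): not NE [P1→C gives 9>8; P2→S gives 8>7; P3→Y gives 6>1]
(B,R,Y): not NE [P2→S gives 9>4]
(B,R,Z): not NE [P1→C gives 5>0; P2→P gives 9>0; P3→Y gives 6>1]
(B,R,W): not NE [P2→S gives 9>3; P3→Y gives 6>5]
(B,S,X): not NE [P3→Z gives 9>3]
(B,S,Y): not NE [P1→A gives 9>6; P3→Z gives 9>4]
(B,S,Z): not NE [P1→A gives 8>7; P2→P gives 9>6]
(B,S,W): not NE [P3→Z gives 9>5]
(C,P,X): not NE [P1→B gives 8>1; P3→Y gives 6>3]
(C,P,Y): not NE [P1→B gives 7>6; P2→R gives 9>1]
(C,P,Z): not NE [P1→B gives 7>0; P2→S gives 3>0; P3→Y gives 6>3]
(C,P,W): not NE [P1→B gives 9>6; P2→R gives 8>5; P3→Y gives 6>3]
(C,Q,X): not NE [P2→P gives 9>0; P3→Y gives 7>5]
(C,Q,Y): not NE [P1→B gives 9>7; P2→R gives 9>5]
(C,Q,Z): not NE [P1→B gives 7>1; P2→S gives 3>2; P3→Y gives 7>1]
(C,Q,W): not NE [P2→R gives 8>4; P3→Y gives 7>6]
(C,R,X): not NE [P2→P gives 9>6]
(C,R,Y): not NE [P3→X gives 7>0]
(C,R,Z): not NE [P2→S gives 3>2; P3→X gives 7>2]
(C,R,W): not NE [P1→B gives 3>2; P3→X gives 7>4]
(C,S,X): not NE [P1→B gives 7>0; P2→P gives 9>4; P3→W gives 8>0]
(C,S,Y): not NE [P1→A gives 9>8; P2→R gives 9>6; P3→W gives 8>7]
(C,S,Z): not NE [P1→A gives 8>7; P3→W gives 8>7]
(C,S,W): not NE [P1→B gives 4>0; P2→R gives 8>7]

PSNE = {(A,S,Y)}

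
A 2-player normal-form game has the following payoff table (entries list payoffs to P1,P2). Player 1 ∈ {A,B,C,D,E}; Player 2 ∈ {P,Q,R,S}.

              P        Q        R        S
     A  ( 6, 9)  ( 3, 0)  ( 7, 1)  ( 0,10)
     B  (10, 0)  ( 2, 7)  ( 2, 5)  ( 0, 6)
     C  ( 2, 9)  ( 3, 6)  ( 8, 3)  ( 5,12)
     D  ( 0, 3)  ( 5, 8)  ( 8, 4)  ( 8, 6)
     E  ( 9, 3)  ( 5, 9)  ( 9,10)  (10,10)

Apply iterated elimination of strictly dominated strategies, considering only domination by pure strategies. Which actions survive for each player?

Remaining: P1:{D,E} P2:{Q,R,S}

P1 drop A (E beats it: P:9>6 Q:5>3 R:9>7 S:10>0)
P1 drop C (E beats it: P:9>2 Q:5>3 R:9>8 S:10>5)
P2 drop P (Q beats it: B:7>0 D:8>3 E:9>3)
P1 drop B (D beats it: Q:5>2 R:8>2 S:8>0)
P1→{D,E} P2→{Q,R,S}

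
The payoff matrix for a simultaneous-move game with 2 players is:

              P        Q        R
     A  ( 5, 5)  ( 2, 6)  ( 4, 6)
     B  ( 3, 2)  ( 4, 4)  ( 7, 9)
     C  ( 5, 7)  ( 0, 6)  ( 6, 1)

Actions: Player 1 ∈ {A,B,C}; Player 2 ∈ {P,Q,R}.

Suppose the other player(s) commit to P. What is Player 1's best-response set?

u_1(A vs P) = 5
u_1(B vs P) = 3
u_1(C vs P) = 5
max payoff 5 at {A,C}

argmax u_1 = {A,C}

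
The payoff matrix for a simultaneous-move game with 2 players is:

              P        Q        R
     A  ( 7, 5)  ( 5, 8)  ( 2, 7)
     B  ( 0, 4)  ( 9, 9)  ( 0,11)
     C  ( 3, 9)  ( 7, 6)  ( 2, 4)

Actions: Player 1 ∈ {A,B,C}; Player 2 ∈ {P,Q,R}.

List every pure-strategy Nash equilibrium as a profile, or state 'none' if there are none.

(A,P): not NE [P2→Q gives 8>5]
(A,Q): not NE [P1→B gives 9>5]
(A,R): not NE [P2→Q gives 8>7]
(B,P): not NE [P1→A gives 7>0; P2→R gives 11>4]
(B,Q): not NE [P2→R gives 11>9]
(B,R): not NE [P1→C gives 2>0]
(C,P): not NE [P1→A gives 7>3]
(C,Q): not NE [P1→B gives 9>7; P2→P gives 9>6]
(C,R): not NE [P2→P gives 9>4]

No pure NE.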